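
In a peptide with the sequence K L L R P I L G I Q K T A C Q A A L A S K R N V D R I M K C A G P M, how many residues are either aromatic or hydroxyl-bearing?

Aromatic: F, W, Y. Hydroxyl-bearing: S, T, Y.
Aromatic residues here: none (0).
Hydroxyl-bearing residues here: T12, S20 (2).
(Y belongs to both groups, but none appear in this sequence.) Total = 0 + 2 = 2.

2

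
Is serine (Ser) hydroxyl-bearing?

The –OH-bearing residues are Ser, Thr (aliphatic alcohols), and Tyr (phenol).
Serine is in this group.

Yes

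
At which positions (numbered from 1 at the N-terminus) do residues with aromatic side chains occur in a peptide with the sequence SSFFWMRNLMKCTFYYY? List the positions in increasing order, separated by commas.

Phenylalanine (F), tryptophan (W), and tyrosine (Y) have aromatic ring side chains.
Matching residues: F3, F4, W5, F14, Y15, Y16, Y17.

3, 4, 5, 14, 15, 16, 17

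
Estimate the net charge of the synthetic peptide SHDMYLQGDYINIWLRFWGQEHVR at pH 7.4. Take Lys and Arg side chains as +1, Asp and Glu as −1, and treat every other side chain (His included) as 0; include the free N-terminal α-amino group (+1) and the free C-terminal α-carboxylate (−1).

-1

Positive (K, R): R16, R24 → +2.
Negative (D, E): D3, D9, E21 → −3.
The N-terminus (+1) and C-terminus (−1) cancel.
Net charge = (+2) + (−3) = −1.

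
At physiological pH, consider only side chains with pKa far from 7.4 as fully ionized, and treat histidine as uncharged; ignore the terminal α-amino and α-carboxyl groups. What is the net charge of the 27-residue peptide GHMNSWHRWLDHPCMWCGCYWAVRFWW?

At pH ~7.4 the Lys and Arg side chains are protonated (+1), the Asp and Glu side chains are deprotonated (−1), and with His taken as neutral all other side chains carry no charge.
Positive (K, R): R8, R24 → +2.
Negative (D, E): D11 → −1.
Net charge = (+2) + (−1) = +1.

+1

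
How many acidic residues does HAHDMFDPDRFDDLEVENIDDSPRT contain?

9

Only D (aspartate) and E (glutamate) carry a side-chain carboxylic acid.
Matching residues: D4, D7, D9, D12, D13, E15, E17, D20, D21.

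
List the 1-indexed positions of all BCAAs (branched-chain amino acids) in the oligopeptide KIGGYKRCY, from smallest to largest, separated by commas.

Valine (V), leucine (L), and isoleucine (I) are the branched-chain amino acids.
Matching residues: I2.

2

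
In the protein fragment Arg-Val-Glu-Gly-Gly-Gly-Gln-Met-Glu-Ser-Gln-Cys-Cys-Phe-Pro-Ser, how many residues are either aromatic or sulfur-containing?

Aromatic: F, W, Y. Sulfur-containing: C, M.
Aromatic residues here: Phe14 (1).
Sulfur-containing residues here: Met8, Cys12, Cys13 (3).
The two groups share no amino acid, so total = 1 + 3 = 4.

4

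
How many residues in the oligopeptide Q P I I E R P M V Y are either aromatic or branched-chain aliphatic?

Aromatic: F, W, Y. Branched-chain aliphatic: I, L, V.
Aromatic residues here: Y10 (1).
Branched-chain aliphatic residues here: I3, I4, V9 (3).
The two groups share no amino acid, so total = 1 + 3 = 4.

4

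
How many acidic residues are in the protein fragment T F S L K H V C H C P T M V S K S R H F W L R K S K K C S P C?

Aspartate (D) and glutamate (E) have carboxylic-acid side chains and are the acidic amino acids.
None of the 31 residues belong to this group.

0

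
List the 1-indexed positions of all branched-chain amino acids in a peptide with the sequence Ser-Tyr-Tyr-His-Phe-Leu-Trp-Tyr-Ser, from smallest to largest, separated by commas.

6

Valine (V), leucine (L), and isoleucine (I) are the branched-chain amino acids.
Matching residues: Leu6.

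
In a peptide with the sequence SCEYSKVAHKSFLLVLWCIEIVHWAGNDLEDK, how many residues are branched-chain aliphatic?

9

The BCAAs are Val, Leu, and Ile — aliphatic side chains with a branch point.
Matching residues: V7, L13, L14, V15, L16, I19, I21, V22, L29.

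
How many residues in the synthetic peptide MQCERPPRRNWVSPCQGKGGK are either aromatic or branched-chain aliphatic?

Aromatic: F, W, Y. Branched-chain aliphatic: I, L, V.
Aromatic residues here: W11 (1).
Branched-chain aliphatic residues here: V12 (1).
The two groups share no amino acid, so total = 1 + 1 = 2.

2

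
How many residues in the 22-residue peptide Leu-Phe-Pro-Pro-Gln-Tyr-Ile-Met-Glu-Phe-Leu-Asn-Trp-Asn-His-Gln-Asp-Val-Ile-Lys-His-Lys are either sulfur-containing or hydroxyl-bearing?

Sulfur-containing: C, M. Hydroxyl-bearing: S, T, Y.
Sulfur-containing residues here: Met8 (1).
Hydroxyl-bearing residues here: Tyr6 (1).
The two groups share no amino acid, so total = 1 + 1 = 2.

2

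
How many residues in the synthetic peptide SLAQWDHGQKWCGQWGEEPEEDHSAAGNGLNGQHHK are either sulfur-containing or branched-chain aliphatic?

3

Sulfur-containing: C, M. Branched-chain aliphatic: I, L, V.
Sulfur-containing residues here: C12 (1).
Branched-chain aliphatic residues here: L2, L30 (2).
The two groups share no amino acid, so total = 1 + 2 = 3.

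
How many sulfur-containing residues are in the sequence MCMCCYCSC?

The sulfur-bearing residues are cysteine (–SH) and methionine (–S–CH₃).
Matching residues: M1, C2, M3, C4, C5, C7, C9.

7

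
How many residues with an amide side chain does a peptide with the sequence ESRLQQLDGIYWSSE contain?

The amide-side-chain residues are Asn (N) and Gln (Q).
Matching residues: Q5, Q6.

2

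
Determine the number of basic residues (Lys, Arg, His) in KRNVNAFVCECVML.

Matching residues: K1, R2.

2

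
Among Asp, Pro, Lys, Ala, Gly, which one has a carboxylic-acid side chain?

Aspartate (D) and glutamate (E) have carboxylic-acid side chains and are the acidic amino acids.
Of the listed options, only Asp belongs to this group.

Asp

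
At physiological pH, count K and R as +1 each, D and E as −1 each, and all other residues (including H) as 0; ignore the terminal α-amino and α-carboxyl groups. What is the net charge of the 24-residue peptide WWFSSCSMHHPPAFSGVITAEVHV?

Positive (K, R): none → +0.
Negative (D, E): E21 → −1.
Net charge = (+0) + (−1) = −1.

-1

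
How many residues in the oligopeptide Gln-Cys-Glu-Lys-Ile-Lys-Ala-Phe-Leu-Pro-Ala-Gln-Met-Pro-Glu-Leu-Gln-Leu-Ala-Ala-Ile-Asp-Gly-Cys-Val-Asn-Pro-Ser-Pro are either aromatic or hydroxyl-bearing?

2

Aromatic: F, W, Y. Hydroxyl-bearing: S, T, Y.
Aromatic residues here: Phe8 (1).
Hydroxyl-bearing residues here: Ser28 (1).
(Y belongs to both groups, but none appear in this sequence.) Total = 1 + 1 = 2.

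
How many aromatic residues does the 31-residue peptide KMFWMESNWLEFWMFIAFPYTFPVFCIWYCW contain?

13

F, W, and Y each carry an aromatic ring on the side chain.
Matching residues: F3, W4, W9, F12, W13, F15, F18, Y20, F22, F25, W28, Y29, W31.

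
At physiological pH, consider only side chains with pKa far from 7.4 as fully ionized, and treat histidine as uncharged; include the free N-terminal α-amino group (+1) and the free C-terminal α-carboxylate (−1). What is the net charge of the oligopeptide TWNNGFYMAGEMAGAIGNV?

-1

At pH ~7.4 the Lys and Arg side chains are protonated (+1), the Asp and Glu side chains are deprotonated (−1), and with His taken as neutral all other side chains carry no charge.
Positive (K, R): none → +0.
Negative (D, E): E11 → −1.
The N-terminus (+1) and C-terminus (−1) cancel.
Net charge = (+0) + (−1) = −1.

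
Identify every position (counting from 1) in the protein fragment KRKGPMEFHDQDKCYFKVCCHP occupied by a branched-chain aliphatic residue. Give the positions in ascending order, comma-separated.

The BCAAs are Val, Leu, and Ile — aliphatic side chains with a branch point.
Matching residues: V18.

18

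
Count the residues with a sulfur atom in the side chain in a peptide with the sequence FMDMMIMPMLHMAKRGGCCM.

9

Cysteine (C, thiol) and methionine (M, thioether) are the two sulfur-containing amino acids.
Matching residues: M2, M4, M5, M7, M9, M12, C18, C19, M20.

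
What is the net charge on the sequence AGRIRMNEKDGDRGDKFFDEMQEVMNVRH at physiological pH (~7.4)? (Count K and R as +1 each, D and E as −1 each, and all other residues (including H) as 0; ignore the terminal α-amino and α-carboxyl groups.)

-1

Positive (K, R): R3, R5, K9, R13, K16, R28 → +6.
Negative (D, E): E8, D10, D12, D15, D19, E20, E23 → −7.
Net charge = (+6) + (−7) = −1.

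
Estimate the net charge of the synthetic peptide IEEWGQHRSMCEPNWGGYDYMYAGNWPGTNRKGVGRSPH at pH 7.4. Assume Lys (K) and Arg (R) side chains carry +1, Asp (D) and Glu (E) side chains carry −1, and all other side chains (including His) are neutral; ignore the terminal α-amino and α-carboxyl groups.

Positive (K, R): R8, R31, K32, R36 → +4.
Negative (D, E): E2, E3, E12, D19 → −4.
Net charge = (+4) + (−4) = 0.

0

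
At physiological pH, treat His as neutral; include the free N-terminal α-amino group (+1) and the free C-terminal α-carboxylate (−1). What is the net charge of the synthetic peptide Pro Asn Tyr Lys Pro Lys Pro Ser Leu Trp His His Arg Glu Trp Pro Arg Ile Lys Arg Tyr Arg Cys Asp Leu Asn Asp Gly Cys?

+4

The side chains ionized at physiological pH are Lys/Arg (+1) and Asp/Glu (−1); with His treated as neutral, nothing else contributes.
Positive (K, R): Lys4, Lys6, Arg13, Arg17, Lys19, Arg20, Arg22 → +7.
Negative (D, E): Glu14, Asp24, Asp27 → −3.
The N-terminus (+1) and C-terminus (−1) cancel.
Net charge = (+7) + (−3) = +4.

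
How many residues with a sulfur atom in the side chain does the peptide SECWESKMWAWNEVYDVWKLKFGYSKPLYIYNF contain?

2

The sulfur-bearing residues are cysteine (–SH) and methionine (–S–CH₃).
Matching residues: C3, M8.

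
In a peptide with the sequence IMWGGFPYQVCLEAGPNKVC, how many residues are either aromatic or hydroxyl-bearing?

Aromatic: F, W, Y. Hydroxyl-bearing: S, T, Y.
Aromatic residues here: W3, F6, Y8 (3).
Hydroxyl-bearing residues here: Y8 (1).
Y is in both groups, so the 1 Y residue must not be double-counted.
Total = 3 + 1 − 1 = 3.

3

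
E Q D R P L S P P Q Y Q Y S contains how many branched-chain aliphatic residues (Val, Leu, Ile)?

Matching residues: L6.

1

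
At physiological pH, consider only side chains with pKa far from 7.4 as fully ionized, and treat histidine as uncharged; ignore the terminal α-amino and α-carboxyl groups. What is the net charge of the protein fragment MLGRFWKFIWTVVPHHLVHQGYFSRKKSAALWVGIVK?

+6

Near pH 7.4, K and R contribute +1 each, D and E contribute −1 each, and every other side chain (His included, as stated) is uncharged.
Positive (K, R): R4, K7, R25, K26, K27, K37 → +6.
Negative (D, E): none → −0.
Net charge = (+6) + (−0) = +6.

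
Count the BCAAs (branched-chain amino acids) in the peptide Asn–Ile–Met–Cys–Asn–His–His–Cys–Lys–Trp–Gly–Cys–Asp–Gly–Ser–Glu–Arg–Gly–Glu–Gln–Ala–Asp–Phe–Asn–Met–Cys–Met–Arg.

The BCAAs are Val, Leu, and Ile — aliphatic side chains with a branch point.
Matching residues: Ile2.

1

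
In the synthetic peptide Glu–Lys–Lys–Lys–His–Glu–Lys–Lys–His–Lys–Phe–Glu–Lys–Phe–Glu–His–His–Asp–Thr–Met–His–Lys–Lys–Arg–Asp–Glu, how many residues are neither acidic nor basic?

Acidic: D, E. Basic: K, R, H. All other residues are neither.
Matching residues: Phe11, Phe14, Thr19, Met20.

4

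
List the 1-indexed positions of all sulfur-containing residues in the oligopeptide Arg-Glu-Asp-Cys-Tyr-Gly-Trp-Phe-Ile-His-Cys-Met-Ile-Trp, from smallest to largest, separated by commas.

The sulfur-bearing residues are cysteine (–SH) and methionine (–S–CH₃).
Matching residues: Cys4, Cys11, Met12.

4, 11, 12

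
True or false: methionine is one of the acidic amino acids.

The acidic residues are Asp (D) and Glu (E), whose side chains end in a carboxylate group.
Methionine is not in this group.

False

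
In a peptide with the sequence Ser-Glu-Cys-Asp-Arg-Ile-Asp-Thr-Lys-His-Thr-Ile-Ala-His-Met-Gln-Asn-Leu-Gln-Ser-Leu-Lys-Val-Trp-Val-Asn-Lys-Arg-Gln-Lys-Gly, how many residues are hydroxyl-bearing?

4

Serine (S), threonine (T), and tyrosine (Y) each carry a hydroxyl group on the side chain.
Matching residues: Ser1, Thr8, Thr11, Ser20.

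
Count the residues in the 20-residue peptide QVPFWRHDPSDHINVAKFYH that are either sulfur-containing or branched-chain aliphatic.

Sulfur-containing: C, M. Branched-chain aliphatic: I, L, V.
Sulfur-containing residues here: none (0).
Branched-chain aliphatic residues here: V2, I13, V15 (3).
The two groups share no amino acid, so total = 0 + 3 = 3.

3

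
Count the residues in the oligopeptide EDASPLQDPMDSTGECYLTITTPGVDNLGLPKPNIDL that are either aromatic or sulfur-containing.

3

Aromatic: F, W, Y. Sulfur-containing: C, M.
Aromatic residues here: Y17 (1).
Sulfur-containing residues here: M10, C16 (2).
The two groups share no amino acid, so total = 1 + 2 = 3.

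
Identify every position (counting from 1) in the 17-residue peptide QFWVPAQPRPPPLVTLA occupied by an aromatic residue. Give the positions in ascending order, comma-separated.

F, W, and Y each carry an aromatic ring on the side chain.
Matching residues: F2, W3.

2, 3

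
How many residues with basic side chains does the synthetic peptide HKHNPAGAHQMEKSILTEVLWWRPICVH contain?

7

The basic amino acids are Lys (K), Arg (R), and His (H).
Matching residues: H1, K2, H3, H9, K13, R23, H28.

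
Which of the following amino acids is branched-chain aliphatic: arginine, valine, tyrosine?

V, L, and I make up the branched-chain aliphatic group.
Of the listed options, only valine belongs to this group.

valine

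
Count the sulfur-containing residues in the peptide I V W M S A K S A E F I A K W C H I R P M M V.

4

Only Cys (C) and Met (M) have a sulfur atom in the side chain.
Matching residues: M4, C16, M21, M22.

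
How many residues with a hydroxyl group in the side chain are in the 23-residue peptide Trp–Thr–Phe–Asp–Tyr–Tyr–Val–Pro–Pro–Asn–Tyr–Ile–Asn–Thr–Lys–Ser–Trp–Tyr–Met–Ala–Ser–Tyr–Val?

Serine (S), threonine (T), and tyrosine (Y) each carry a hydroxyl group on the side chain.
Matching residues: Thr2, Tyr5, Tyr6, Tyr11, Thr14, Ser16, Tyr18, Ser21, Tyr22.

9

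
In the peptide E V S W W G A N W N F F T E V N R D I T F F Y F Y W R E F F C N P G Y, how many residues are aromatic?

14

The aromatic amino acids are Phe (F, benzyl), Trp (W, indole), and Tyr (Y, phenol).
Matching residues: W4, W5, W9, F11, F12, F21, F22, Y23, F24, Y25, W26, F29, F30, Y35.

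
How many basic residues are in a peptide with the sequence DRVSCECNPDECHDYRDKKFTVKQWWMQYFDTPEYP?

6

The basic amino acids are Lys (K), Arg (R), and His (H).
Matching residues: R2, H13, R16, K18, K19, K23.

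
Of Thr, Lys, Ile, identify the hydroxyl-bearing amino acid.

Thr

The –OH-bearing residues are Ser, Thr (aliphatic alcohols), and Tyr (phenol).
Of the listed options, only Thr belongs to this group.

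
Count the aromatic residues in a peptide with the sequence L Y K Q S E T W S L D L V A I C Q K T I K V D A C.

The aromatic amino acids are Phe (F, benzyl), Trp (W, indole), and Tyr (Y, phenol).
Matching residues: Y2, W8.

2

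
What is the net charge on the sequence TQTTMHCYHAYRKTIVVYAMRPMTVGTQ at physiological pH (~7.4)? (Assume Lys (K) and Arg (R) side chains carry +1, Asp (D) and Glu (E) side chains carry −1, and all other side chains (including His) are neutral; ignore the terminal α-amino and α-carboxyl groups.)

Positive (K, R): R12, K13, R21 → +3.
Negative (D, E): none → −0.
Net charge = (+3) + (−0) = +3.

+3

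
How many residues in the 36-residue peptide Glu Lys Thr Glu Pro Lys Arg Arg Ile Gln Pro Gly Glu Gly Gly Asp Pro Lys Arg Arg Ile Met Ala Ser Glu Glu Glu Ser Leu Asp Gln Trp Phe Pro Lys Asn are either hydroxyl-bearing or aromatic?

Hydroxyl-bearing: S, T, Y. Aromatic: F, W, Y.
Hydroxyl-bearing residues here: Thr3, Ser24, Ser28 (3).
Aromatic residues here: Trp32, Phe33 (2).
(Y belongs to both groups, but none appear in this sequence.) Total = 3 + 2 = 5.

5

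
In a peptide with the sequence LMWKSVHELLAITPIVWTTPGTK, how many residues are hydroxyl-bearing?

Serine (S), threonine (T), and tyrosine (Y) each carry a hydroxyl group on the side chain.
Matching residues: S5, T13, T18, T19, T22.

5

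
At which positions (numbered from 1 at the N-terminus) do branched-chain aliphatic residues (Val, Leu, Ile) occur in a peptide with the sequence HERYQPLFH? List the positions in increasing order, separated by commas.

7

Matching residues: L7.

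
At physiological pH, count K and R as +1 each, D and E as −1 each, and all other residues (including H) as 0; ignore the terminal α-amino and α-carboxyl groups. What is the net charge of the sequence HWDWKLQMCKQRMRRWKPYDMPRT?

Positive (K, R): K5, K10, R12, R14, R15, K17, R23 → +7.
Negative (D, E): D3, D20 → −2.
Net charge = (+7) + (−2) = +5.

+5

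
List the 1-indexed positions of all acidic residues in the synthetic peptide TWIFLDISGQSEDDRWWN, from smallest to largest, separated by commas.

6, 12, 13, 14

Only D (aspartate) and E (glutamate) carry a side-chain carboxylic acid.
Matching residues: D6, E12, D13, D14.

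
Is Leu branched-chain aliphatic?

Valine (V), leucine (L), and isoleucine (I) are the branched-chain amino acids.
Leucine is in this group.

Yes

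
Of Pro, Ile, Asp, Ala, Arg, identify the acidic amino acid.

Aspartate (D) and glutamate (E) have carboxylic-acid side chains and are the acidic amino acids.
Of the listed options, only Asp belongs to this group.

Asp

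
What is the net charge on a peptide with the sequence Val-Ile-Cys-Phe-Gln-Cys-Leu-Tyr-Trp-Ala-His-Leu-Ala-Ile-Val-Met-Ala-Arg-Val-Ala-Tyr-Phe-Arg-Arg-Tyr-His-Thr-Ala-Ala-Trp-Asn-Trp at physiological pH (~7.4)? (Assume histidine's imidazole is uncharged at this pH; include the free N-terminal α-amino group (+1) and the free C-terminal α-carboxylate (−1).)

At pH ~7.4 the Lys and Arg side chains are protonated (+1), the Asp and Glu side chains are deprotonated (−1), and with His taken as neutral all other side chains carry no charge.
Positive (K, R): Arg18, Arg23, Arg24 → +3.
Negative (D, E): none → −0.
The N-terminus (+1) and C-terminus (−1) cancel.
Net charge = (+3) + (−0) = +3.

+3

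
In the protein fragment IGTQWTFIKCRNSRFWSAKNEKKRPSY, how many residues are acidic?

1

The acidic residues are Asp (D) and Glu (E), whose side chains end in a carboxylate group.
Matching residues: E21.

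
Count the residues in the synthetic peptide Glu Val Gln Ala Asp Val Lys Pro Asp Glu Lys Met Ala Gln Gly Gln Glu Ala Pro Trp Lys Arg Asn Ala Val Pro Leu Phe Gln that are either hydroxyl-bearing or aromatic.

Hydroxyl-bearing: S, T, Y. Aromatic: F, W, Y.
Hydroxyl-bearing residues here: none (0).
Aromatic residues here: Trp20, Phe28 (2).
(Y belongs to both groups, but none appear in this sequence.) Total = 0 + 2 = 2.

2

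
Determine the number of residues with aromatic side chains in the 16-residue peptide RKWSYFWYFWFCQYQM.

Phenylalanine (F), tryptophan (W), and tyrosine (Y) have aromatic ring side chains.
Matching residues: W3, Y5, F6, W7, Y8, F9, W10, F11, Y14.

9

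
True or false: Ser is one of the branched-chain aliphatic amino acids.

Valine (V), leucine (L), and isoleucine (I) are the branched-chain amino acids.
Serine is not in this group.

False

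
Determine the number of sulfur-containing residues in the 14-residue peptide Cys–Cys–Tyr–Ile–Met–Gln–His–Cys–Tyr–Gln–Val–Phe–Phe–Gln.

4

The sulfur-bearing residues are cysteine (–SH) and methionine (–S–CH₃).
Matching residues: Cys1, Cys2, Met5, Cys8.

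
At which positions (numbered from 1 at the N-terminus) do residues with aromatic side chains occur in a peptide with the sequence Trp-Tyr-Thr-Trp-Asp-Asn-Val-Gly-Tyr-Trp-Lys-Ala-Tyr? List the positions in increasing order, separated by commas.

The aromatic amino acids are Phe (F, benzyl), Trp (W, indole), and Tyr (Y, phenol).
Matching residues: Trp1, Tyr2, Trp4, Tyr9, Trp10, Tyr13.

1, 2, 4, 9, 10, 13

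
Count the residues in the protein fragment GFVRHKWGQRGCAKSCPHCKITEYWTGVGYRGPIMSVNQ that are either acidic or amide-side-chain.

4

Acidic: D, E. Amide-side-chain: N, Q.
Acidic residues here: E23 (1).
Amide-side-chain residues here: Q9, N38, Q39 (3).
The two groups share no amino acid, so total = 1 + 3 = 4.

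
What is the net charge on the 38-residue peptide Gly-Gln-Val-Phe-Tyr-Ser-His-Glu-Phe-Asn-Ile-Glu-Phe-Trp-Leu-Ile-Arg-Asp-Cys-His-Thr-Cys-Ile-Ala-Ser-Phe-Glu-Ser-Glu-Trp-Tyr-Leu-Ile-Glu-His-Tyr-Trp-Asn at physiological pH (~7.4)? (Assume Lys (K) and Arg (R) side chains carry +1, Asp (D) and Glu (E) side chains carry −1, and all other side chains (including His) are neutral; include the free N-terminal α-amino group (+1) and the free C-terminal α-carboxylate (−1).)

Positive (K, R): Arg17 → +1.
Negative (D, E): Glu8, Glu12, Asp18, Glu27, Glu29, Glu34 → −6.
The N-terminus (+1) and C-terminus (−1) cancel.
Net charge = (+1) + (−6) = −5.

-5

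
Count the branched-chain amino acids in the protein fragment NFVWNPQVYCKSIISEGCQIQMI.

V, L, and I make up the branched-chain aliphatic group.
Matching residues: V3, V8, I13, I14, I20, I23.

6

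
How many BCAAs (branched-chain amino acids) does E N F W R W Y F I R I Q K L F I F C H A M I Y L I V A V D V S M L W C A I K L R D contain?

13

The BCAAs are Val, Leu, and Ile — aliphatic side chains with a branch point.
Matching residues: I9, I11, L14, I16, I22, L24, I25, V26, V28, V30, L33, I37, L39.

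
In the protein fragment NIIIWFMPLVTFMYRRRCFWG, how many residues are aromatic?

6

F, W, and Y each carry an aromatic ring on the side chain.
Matching residues: W5, F6, F12, Y14, F19, W20.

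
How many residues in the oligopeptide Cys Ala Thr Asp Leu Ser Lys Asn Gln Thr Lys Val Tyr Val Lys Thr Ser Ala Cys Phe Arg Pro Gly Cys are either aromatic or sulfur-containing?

Aromatic: F, W, Y. Sulfur-containing: C, M.
Aromatic residues here: Tyr13, Phe20 (2).
Sulfur-containing residues here: Cys1, Cys19, Cys24 (3).
The two groups share no amino acid, so total = 2 + 3 = 5.

5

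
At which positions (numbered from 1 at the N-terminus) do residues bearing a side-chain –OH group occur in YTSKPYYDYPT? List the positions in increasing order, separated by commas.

S, T, and Y are the three residues with a side-chain hydroxyl.
Matching residues: Y1, T2, S3, Y6, Y7, Y9, T11.

1, 2, 3, 6, 7, 9, 11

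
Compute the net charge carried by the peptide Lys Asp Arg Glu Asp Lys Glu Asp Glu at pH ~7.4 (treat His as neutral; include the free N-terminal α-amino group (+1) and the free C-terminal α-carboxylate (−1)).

-3

The side chains ionized at physiological pH are Lys/Arg (+1) and Asp/Glu (−1); with His treated as neutral, nothing else contributes.
Positive (K, R): Lys1, Arg3, Lys6 → +3.
Negative (D, E): Asp2, Glu4, Asp5, Glu7, Asp8, Glu9 → −6.
The N-terminus (+1) and C-terminus (−1) cancel.
Net charge = (+3) + (−6) = −3.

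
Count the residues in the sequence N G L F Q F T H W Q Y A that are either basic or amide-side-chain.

Basic: H, K, R. Amide-side-chain: N, Q.
Basic residues here: H8 (1).
Amide-side-chain residues here: N1, Q5, Q10 (3).
The two groups share no amino acid, so total = 1 + 3 = 4.

4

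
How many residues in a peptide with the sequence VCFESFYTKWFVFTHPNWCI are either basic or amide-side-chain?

3

Basic: H, K, R. Amide-side-chain: N, Q.
Basic residues here: K9, H15 (2).
Amide-side-chain residues here: N17 (1).
The two groups share no amino acid, so total = 2 + 1 = 3.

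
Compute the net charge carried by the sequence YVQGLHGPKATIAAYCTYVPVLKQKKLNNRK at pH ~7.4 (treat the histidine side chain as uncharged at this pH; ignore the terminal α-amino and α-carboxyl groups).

The side chains ionized at physiological pH are Lys/Arg (+1) and Asp/Glu (−1); with His treated as neutral, nothing else contributes.
Positive (K, R): K9, K23, K25, K26, R30, K31 → +6.
Negative (D, E): none → −0.
Net charge = (+6) + (−0) = +6.

+6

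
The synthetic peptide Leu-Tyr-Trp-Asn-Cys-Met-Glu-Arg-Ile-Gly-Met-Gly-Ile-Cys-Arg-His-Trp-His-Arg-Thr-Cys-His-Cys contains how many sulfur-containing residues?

The sulfur-bearing residues are cysteine (–SH) and methionine (–S–CH₃).
Matching residues: Cys5, Met6, Met11, Cys14, Cys21, Cys23.

6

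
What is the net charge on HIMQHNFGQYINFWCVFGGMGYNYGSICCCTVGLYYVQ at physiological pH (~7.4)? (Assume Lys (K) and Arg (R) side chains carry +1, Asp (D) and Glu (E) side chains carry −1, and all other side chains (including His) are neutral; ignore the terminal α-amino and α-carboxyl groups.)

Positive (K, R): none → +0.
Negative (D, E): none → −0.
Net charge = (+0) + (−0) = 0.

0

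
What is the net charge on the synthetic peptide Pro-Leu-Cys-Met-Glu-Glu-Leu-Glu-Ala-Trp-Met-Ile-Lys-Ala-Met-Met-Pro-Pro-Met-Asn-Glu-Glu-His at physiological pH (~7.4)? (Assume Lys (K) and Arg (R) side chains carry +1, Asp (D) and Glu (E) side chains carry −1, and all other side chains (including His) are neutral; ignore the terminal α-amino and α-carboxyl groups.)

Positive (K, R): Lys13 → +1.
Negative (D, E): Glu5, Glu6, Glu8, Glu21, Glu22 → −5.
Net charge = (+1) + (−5) = −4.

-4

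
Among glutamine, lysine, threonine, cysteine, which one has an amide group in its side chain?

glutamine

The amide-side-chain residues are Asn (N) and Gln (Q).
Of the listed options, only glutamine belongs to this group.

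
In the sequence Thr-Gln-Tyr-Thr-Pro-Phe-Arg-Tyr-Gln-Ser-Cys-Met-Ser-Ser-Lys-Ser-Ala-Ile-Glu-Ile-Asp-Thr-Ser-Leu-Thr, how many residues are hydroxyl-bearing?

The –OH-bearing residues are Ser, Thr (aliphatic alcohols), and Tyr (phenol).
Matching residues: Thr1, Tyr3, Thr4, Tyr8, Ser10, Ser13, Ser14, Ser16, Thr22, Ser23, Thr25.

11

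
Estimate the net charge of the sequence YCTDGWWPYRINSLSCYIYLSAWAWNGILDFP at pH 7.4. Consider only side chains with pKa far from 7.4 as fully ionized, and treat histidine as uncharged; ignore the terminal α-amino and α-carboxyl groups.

Near pH 7.4, K and R contribute +1 each, D and E contribute −1 each, and every other side chain (His included, as stated) is uncharged.
Positive (K, R): R10 → +1.
Negative (D, E): D4, D30 → −2.
Net charge = (+1) + (−2) = −1.

-1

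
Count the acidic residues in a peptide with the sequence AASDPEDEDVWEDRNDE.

9

The acidic residues are Asp (D) and Glu (E), whose side chains end in a carboxylate group.
Matching residues: D4, E6, D7, E8, D9, E12, D13, D16, E17.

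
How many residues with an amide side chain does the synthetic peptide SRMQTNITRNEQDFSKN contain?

The amide-side-chain residues are Asn (N) and Gln (Q).
Matching residues: Q4, N6, N10, Q12, N17.

5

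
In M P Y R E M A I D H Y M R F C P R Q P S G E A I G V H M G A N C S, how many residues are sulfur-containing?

Only Cys (C) and Met (M) have a sulfur atom in the side chain.
Matching residues: M1, M6, M12, C15, M28, C32.

6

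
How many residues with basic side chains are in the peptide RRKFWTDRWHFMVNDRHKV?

The basic amino acids are Lys (K), Arg (R), and His (H).
Matching residues: R1, R2, K3, R8, H10, R16, H17, K18.

8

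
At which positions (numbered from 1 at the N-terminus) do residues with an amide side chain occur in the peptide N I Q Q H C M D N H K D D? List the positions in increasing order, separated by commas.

1, 3, 4, 9

The amide-side-chain residues are Asn (N) and Gln (Q).
Matching residues: N1, Q3, Q4, N9.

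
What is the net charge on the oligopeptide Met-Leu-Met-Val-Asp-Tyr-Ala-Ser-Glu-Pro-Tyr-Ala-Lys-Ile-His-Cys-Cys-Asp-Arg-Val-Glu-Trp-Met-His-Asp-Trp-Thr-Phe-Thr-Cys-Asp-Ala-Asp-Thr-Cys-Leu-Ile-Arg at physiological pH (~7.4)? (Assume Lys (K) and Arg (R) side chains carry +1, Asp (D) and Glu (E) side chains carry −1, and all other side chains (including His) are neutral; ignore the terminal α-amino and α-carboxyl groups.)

Positive (K, R): Lys13, Arg19, Arg38 → +3.
Negative (D, E): Asp5, Glu9, Asp18, Glu21, Asp25, Asp31, Asp33 → −7.
Net charge = (+3) + (−7) = −4.

-4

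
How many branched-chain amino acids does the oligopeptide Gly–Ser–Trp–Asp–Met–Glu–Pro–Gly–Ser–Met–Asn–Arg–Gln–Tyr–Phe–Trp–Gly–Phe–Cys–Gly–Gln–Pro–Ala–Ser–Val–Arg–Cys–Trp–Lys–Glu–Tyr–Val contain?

The BCAAs are Val, Leu, and Ile — aliphatic side chains with a branch point.
Matching residues: Val25, Val32.

2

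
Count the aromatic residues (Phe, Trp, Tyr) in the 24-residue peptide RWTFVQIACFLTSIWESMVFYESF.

7

Matching residues: W2, F4, F10, W15, F20, Y21, F24.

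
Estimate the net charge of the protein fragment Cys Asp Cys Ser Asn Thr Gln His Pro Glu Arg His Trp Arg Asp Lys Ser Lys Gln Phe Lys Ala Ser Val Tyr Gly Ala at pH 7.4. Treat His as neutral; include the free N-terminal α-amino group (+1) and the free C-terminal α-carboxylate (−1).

Near pH 7.4, K and R contribute +1 each, D and E contribute −1 each, and every other side chain (His included, as stated) is uncharged.
Positive (K, R): Arg11, Arg14, Lys16, Lys18, Lys21 → +5.
Negative (D, E): Asp2, Glu10, Asp15 → −3.
The N-terminus (+1) and C-terminus (−1) cancel.
Net charge = (+5) + (−3) = +2.

+2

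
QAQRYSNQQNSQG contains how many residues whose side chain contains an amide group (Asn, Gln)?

7

Matching residues: Q1, Q3, N7, Q8, Q9, N10, Q12.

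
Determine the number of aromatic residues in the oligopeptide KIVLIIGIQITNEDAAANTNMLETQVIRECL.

Phenylalanine (F), tryptophan (W), and tyrosine (Y) have aromatic ring side chains.
None of the 31 residues belong to this group.

0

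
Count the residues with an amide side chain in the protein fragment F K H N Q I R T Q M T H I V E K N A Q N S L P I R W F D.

Asparagine (N) and glutamine (Q) have uncharged amide side chains.
Matching residues: N4, Q5, Q9, N17, Q19, N20.

6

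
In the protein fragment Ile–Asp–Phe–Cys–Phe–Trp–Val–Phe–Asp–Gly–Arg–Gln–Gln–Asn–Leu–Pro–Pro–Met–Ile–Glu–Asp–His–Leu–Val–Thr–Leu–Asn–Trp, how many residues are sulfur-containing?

Only Cys (C) and Met (M) have a sulfur atom in the side chain.
Matching residues: Cys4, Met18.

2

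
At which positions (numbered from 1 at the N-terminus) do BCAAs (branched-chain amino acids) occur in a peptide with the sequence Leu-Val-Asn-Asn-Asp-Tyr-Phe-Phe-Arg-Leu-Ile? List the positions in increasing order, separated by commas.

1, 2, 10, 11

The BCAAs are Val, Leu, and Ile — aliphatic side chains with a branch point.
Matching residues: Leu1, Val2, Leu10, Ile11.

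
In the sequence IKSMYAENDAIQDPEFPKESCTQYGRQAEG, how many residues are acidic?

6

Only D (aspartate) and E (glutamate) carry a side-chain carboxylic acid.
Matching residues: E7, D9, D13, E15, E19, E29.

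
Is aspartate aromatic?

No

Phenylalanine (F), tryptophan (W), and tyrosine (Y) have aromatic ring side chains.
Aspartate is not in this group.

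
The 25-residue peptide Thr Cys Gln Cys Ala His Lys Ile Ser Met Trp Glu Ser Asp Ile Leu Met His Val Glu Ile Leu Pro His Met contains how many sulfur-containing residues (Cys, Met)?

Matching residues: Cys2, Cys4, Met10, Met17, Met25.

5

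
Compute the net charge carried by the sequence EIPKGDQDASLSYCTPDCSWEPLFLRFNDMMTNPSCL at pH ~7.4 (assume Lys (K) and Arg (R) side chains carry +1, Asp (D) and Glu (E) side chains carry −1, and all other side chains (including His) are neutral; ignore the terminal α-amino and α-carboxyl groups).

Positive (K, R): K4, R26 → +2.
Negative (D, E): E1, D6, D8, D17, E21, D29 → −6.
Net charge = (+2) + (−6) = −4.

-4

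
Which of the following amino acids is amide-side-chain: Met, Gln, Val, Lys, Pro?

Only N (asparagine) and Q (glutamine) carry a side-chain carboxamide.
Of the listed options, only Gln belongs to this group.

Gln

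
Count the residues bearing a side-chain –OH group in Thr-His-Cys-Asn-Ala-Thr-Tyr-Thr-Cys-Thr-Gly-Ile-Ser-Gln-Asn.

S, T, and Y are the three residues with a side-chain hydroxyl.
Matching residues: Thr1, Thr6, Tyr7, Thr8, Thr10, Ser13.

6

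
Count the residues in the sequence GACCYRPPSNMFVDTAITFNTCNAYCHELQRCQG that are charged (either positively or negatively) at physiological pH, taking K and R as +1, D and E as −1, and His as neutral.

Charged side chains at pH ~7.4: K, R (positive); D, E (negative).
Matching residues: R6, D14, E28, R31.

4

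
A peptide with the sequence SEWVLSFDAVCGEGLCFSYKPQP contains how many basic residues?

1

Lysine (K), arginine (R), and histidine (H) have basic, nitrogen-containing side chains.
Matching residues: K20.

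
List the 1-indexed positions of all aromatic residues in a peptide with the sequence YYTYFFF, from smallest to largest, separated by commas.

The aromatic amino acids are Phe (F, benzyl), Trp (W, indole), and Tyr (Y, phenol).
Matching residues: Y1, Y2, Y4, F5, F6, F7.

1, 2, 4, 5, 6, 7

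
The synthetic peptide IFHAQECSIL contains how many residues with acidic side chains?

Aspartate (D) and glutamate (E) have carboxylic-acid side chains and are the acidic amino acids.
Matching residues: E6.

1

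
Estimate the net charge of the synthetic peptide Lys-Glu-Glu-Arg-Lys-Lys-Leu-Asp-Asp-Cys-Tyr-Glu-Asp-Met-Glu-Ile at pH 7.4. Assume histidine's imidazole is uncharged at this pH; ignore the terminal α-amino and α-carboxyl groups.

Near pH 7.4, K and R contribute +1 each, D and E contribute −1 each, and every other side chain (His included, as stated) is uncharged.
Positive (K, R): Lys1, Arg4, Lys5, Lys6 → +4.
Negative (D, E): Glu2, Glu3, Asp8, Asp9, Glu12, Asp13, Glu15 → −7.
Net charge = (+4) + (−7) = −3.

-3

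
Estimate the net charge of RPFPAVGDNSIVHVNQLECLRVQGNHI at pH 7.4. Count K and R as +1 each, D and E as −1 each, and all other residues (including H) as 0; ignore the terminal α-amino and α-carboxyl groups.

0

Positive (K, R): R1, R21 → +2.
Negative (D, E): D8, E18 → −2.
Net charge = (+2) + (−2) = 0.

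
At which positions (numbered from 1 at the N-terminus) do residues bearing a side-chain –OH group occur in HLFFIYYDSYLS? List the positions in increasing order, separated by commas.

6, 7, 9, 10, 12

The –OH-bearing residues are Ser, Thr (aliphatic alcohols), and Tyr (phenol).
Matching residues: Y6, Y7, S9, Y10, S12.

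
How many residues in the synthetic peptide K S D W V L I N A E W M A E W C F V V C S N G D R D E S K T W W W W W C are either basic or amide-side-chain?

5

Basic: H, K, R. Amide-side-chain: N, Q.
Basic residues here: K1, R25, K29 (3).
Amide-side-chain residues here: N8, N22 (2).
The two groups share no amino acid, so total = 3 + 2 = 5.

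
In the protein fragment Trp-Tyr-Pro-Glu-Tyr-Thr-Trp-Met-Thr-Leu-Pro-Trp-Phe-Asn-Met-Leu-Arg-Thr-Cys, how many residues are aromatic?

6

Phenylalanine (F), tryptophan (W), and tyrosine (Y) have aromatic ring side chains.
Matching residues: Trp1, Tyr2, Tyr5, Trp7, Trp12, Phe13.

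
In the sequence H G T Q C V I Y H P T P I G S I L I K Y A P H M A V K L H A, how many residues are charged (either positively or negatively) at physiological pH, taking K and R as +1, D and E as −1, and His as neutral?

2

Charged side chains at pH ~7.4: K, R (positive); D, E (negative).
Matching residues: K19, K27.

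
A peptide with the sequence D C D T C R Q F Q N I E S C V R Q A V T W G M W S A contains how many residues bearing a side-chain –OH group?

Serine (S), threonine (T), and tyrosine (Y) each carry a hydroxyl group on the side chain.
Matching residues: T4, S13, T20, S25.

4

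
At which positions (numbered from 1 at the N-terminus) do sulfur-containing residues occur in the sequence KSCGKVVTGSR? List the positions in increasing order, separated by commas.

3

The sulfur-bearing residues are cysteine (–SH) and methionine (–S–CH₃).
Matching residues: C3.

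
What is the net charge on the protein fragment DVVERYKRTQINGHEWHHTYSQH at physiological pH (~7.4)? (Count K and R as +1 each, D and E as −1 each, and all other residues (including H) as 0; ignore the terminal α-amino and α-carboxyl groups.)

Positive (K, R): R5, K7, R8 → +3.
Negative (D, E): D1, E4, E15 → −3.
Net charge = (+3) + (−3) = 0.

0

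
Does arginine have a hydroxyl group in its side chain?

Serine (S), threonine (T), and tyrosine (Y) each carry a hydroxyl group on the side chain.
Arginine is not in this group.

No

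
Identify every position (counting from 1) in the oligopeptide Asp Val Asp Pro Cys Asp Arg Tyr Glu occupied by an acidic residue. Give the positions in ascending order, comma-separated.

1, 3, 6, 9

Only D (aspartate) and E (glutamate) carry a side-chain carboxylic acid.
Matching residues: Asp1, Asp3, Asp6, Glu9.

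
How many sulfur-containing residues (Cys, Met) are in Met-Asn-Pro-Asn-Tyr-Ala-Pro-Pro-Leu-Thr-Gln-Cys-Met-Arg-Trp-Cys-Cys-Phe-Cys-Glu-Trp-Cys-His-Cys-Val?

Matching residues: Met1, Cys12, Met13, Cys16, Cys17, Cys19, Cys22, Cys24.

8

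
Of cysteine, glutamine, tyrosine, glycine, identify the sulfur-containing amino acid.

Cysteine (C, thiol) and methionine (M, thioether) are the two sulfur-containing amino acids.
Of the listed options, only cysteine belongs to this group.

cysteine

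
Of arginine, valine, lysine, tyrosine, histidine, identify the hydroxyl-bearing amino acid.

tyrosine

Serine (S), threonine (T), and tyrosine (Y) each carry a hydroxyl group on the side chain.
Of the listed options, only tyrosine belongs to this group.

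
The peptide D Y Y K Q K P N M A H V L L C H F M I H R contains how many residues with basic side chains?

Lysine (K), arginine (R), and histidine (H) have basic, nitrogen-containing side chains.
Matching residues: K4, K6, H11, H16, H20, R21.

6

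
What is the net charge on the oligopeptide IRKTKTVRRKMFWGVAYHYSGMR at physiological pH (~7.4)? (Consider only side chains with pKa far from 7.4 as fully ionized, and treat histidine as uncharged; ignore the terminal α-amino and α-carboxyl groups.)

Near pH 7.4, K and R contribute +1 each, D and E contribute −1 each, and every other side chain (His included, as stated) is uncharged.
Positive (K, R): R2, K3, K5, R8, R9, K10, R23 → +7.
Negative (D, E): none → −0.
Net charge = (+7) + (−0) = +7.

+7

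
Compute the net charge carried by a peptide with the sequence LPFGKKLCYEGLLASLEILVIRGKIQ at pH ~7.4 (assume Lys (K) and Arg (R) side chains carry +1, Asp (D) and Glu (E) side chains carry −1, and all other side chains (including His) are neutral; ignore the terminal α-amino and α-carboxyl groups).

Positive (K, R): K5, K6, R22, K24 → +4.
Negative (D, E): E10, E17 → −2.
Net charge = (+4) + (−2) = +2.

+2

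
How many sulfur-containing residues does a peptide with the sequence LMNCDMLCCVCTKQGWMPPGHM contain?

8

The sulfur-bearing residues are cysteine (–SH) and methionine (–S–CH₃).
Matching residues: M2, C4, M6, C8, C9, C11, M17, M22.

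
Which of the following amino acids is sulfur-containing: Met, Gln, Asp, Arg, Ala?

Cysteine (C, thiol) and methionine (M, thioether) are the two sulfur-containing amino acids.
Of the listed options, only Met belongs to this group.

Met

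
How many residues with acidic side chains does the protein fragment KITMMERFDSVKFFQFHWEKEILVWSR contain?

Aspartate (D) and glutamate (E) have carboxylic-acid side chains and are the acidic amino acids.
Matching residues: E6, D9, E19, E21.

4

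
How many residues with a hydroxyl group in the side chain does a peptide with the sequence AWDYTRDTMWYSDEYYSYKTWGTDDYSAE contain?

13

Serine (S), threonine (T), and tyrosine (Y) each carry a hydroxyl group on the side chain.
Matching residues: Y4, T5, T8, Y11, S12, Y15, Y16, S17, Y18, T20, T23, Y26, S27.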